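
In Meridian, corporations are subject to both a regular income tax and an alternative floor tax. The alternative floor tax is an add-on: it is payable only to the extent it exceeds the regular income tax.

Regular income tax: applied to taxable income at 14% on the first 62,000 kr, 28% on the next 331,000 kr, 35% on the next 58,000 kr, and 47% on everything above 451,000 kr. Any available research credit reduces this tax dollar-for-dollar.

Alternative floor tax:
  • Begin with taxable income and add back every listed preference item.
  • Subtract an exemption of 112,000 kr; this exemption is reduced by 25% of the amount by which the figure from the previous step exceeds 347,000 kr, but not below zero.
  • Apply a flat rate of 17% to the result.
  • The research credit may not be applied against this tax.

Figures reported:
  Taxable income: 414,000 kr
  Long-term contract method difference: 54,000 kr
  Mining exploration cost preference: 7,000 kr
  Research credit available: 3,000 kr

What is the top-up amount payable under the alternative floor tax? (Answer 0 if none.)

0 kr

Regular income tax:
  62,000 kr × 14% = 8,680 kr
  331,000 kr × 28% = 92,680 kr
  21,000 kr × 35% = 7,350 kr
  → 108,710 kr
  Less research credit 3,000 kr → 105,710 kr

Alternative floor tax:
  Adjusted income: 414,000 kr + 54,000 kr + 7,000 kr = 475,000 kr
  Exemption: 112,000 kr − 25% × (475,000 kr − 347,000 kr) = 112,000 kr − 32,000 kr = 80,000 kr
  Base: 475,000 kr − 80,000 kr = 395,000 kr
  395,000 kr × 17% = 67,150 kr

67,150 kr ≤ 105,710 kr, so no add-on is due.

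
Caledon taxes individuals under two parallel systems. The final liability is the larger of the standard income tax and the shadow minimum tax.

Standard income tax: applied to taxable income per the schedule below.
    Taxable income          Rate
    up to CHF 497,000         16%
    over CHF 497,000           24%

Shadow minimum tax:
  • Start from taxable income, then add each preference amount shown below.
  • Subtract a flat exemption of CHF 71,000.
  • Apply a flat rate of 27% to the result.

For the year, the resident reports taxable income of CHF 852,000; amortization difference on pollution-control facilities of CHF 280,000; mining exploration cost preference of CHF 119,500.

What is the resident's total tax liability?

Standard income tax:
  CHF 497,000 × 16% = CHF 79,520
  CHF 355,000 × 24% = CHF 85,200
  → CHF 164,720

Shadow minimum tax:
  Adjusted income: CHF 852,000 + CHF 280,000 + CHF 119,500 = CHF 1,251,500
  Less exemption CHF 71,000 → base CHF 1,180,500
  CHF 1,180,500 × 27% = CHF 318,735

CHF 318,735 > CHF 164,720, so the shadow minimum tax is the binding amount.

CHF 318,735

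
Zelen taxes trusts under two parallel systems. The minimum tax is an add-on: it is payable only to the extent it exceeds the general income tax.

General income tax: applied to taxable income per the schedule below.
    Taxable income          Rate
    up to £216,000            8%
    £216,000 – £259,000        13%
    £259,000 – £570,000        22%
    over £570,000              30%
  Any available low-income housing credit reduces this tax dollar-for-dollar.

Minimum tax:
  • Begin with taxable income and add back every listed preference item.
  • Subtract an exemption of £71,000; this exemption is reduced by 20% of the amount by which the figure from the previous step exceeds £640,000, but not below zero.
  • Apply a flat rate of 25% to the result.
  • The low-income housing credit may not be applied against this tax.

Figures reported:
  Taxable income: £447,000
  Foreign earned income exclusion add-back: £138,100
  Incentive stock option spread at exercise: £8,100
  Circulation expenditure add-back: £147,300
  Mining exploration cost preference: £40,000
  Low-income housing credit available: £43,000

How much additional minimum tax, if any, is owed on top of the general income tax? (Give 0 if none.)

General income tax:
  £216,000 × 8% = £17,280
  £43,000 × 13% = £5,590
  £188,000 × 22% = £41,360
  → £64,230
  Less low-income housing credit £43,000 → £21,230

Minimum tax:
  Adjusted income: £447,000 + £138,100 + £8,100 + £147,300 + £40,000 = £780,500
  Exemption: £71,000 − 20% × (£780,500 − £640,000) = £71,000 − £28,100 = £42,900
  Base: £780,500 − £42,900 = £737,600
  £737,600 × 25% = £184,400

Excess of minimum tax over general income tax: £184,400 − £21,230 = £163,170.

£163,170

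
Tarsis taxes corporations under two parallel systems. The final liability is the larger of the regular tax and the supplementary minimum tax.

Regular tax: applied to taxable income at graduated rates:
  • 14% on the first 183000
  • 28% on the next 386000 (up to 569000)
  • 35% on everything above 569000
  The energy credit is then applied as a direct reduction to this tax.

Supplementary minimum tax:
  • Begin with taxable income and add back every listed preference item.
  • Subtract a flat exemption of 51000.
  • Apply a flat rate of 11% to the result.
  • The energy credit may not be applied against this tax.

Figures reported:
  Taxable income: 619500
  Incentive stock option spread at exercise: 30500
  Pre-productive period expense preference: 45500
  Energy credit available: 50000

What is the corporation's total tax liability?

Supplementary minimum tax:
  Adjusted income: 619500 + 30500 + 45500 = 695500
  Less exemption 51000 → base 644500
  644500 × 11% = 70895

Regular tax:
  183000 × 14% = 25620
  386000 × 28% = 108080
  50500 × 35% = 17675
  → 151375
  Less energy credit 50000 → 101375

101375 > 70895, so the regular tax governs.

101375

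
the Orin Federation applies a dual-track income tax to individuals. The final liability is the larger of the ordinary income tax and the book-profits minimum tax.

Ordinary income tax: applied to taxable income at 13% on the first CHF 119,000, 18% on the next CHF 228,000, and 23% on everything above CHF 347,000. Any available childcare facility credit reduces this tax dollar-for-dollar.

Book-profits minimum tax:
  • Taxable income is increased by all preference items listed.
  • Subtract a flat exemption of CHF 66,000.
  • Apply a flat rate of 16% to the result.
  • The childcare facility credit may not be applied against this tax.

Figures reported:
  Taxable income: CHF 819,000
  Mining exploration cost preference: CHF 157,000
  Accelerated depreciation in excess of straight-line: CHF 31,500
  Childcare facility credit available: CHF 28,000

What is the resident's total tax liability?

CHF 150,640

Book-profits minimum tax:
  Adjusted income: CHF 819,000 + CHF 157,000 + CHF 31,500 = CHF 1,007,500
  Less exemption CHF 66,000 → base CHF 941,500
  CHF 941,500 × 16% = CHF 150,640

Ordinary income tax:
  CHF 119,000 × 13% = CHF 15,470
  CHF 228,000 × 18% = CHF 41,040
  CHF 472,000 × 23% = CHF 108,560
  → CHF 165,070
  Less childcare facility credit CHF 28,000 → CHF 137,070

CHF 150,640 > CHF 137,070, so the book-profits minimum tax is the binding amount.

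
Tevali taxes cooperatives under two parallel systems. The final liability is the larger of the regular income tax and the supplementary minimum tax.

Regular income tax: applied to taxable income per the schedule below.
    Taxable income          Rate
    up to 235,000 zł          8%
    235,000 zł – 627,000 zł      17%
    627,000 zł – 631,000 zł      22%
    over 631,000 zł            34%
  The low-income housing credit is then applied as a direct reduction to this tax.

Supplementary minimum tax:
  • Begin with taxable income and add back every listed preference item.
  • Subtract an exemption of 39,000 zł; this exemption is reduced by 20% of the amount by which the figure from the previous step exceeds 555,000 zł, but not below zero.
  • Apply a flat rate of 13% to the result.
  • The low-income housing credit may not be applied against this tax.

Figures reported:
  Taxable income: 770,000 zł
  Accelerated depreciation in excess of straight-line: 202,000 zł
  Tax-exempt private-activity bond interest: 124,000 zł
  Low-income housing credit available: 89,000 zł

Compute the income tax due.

Supplementary minimum tax:
  Adjusted income: 770,000 zł + 202,000 zł + 124,000 zł = 1,096,000 zł
  Exemption: 20% × (1,096,000 zł − 555,000 zł) = 108,200 zł ≥ 39,000 zł, so the exemption is fully phased out
  Base: 1,096,000 zł − 0 zł = 1,096,000 zł
  1,096,000 zł × 13% = 142,480 zł

Regular income tax:
  235,000 zł × 8% = 18,800 zł
  392,000 zł × 17% = 66,640 zł
  4,000 zł × 22% = 880 zł
  139,000 zł × 34% = 47,260 zł
  → 133,580 zł
  Less low-income housing credit 89,000 zł → 44,580 zł

142,480 zł > 44,580 zł, so the supplementary minimum tax is the binding amount.

142,480 zł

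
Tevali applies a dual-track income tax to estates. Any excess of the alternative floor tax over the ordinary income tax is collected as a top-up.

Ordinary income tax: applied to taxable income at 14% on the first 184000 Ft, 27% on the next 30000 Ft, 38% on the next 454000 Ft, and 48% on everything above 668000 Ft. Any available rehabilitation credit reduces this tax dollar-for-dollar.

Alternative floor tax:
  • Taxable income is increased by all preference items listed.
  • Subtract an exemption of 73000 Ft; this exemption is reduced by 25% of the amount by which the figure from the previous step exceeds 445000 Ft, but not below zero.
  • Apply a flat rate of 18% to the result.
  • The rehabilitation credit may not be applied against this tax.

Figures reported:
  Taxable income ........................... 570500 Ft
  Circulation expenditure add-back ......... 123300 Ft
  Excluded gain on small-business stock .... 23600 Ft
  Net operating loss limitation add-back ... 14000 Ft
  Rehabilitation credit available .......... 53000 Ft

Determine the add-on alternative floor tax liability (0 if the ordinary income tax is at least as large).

Ordinary income tax:
  184000 Ft × 14% = 25760 Ft
  30000 Ft × 27% = 8100 Ft
  356500 Ft × 38% = 135470 Ft
  → 169330 Ft
  Less rehabilitation credit 53000 Ft → 116330 Ft

Alternative floor tax:
  Adjusted income: 570500 Ft + 123300 Ft + 23600 Ft + 14000 Ft = 731400 Ft
  Exemption: 73000 Ft − 25% × (731400 Ft − 445000 Ft) = 73000 Ft − 71600 Ft = 1400 Ft
  Base: 731400 Ft − 1400 Ft = 730000 Ft
  730000 Ft × 18% = 131400 Ft

Excess of alternative floor tax over ordinary income tax: 131400 Ft − 116330 Ft = 15070 Ft.

15070 Ft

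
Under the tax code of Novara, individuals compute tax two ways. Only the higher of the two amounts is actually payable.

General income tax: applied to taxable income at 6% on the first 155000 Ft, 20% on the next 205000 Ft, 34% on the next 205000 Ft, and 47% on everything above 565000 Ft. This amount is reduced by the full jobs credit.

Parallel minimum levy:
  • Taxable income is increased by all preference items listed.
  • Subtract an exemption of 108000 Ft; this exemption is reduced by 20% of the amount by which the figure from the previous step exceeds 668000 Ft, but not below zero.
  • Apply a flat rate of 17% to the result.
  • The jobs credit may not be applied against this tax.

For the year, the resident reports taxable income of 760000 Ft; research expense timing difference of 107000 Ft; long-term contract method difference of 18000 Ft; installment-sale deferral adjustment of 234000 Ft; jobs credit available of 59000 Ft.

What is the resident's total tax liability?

Parallel minimum levy:
  Adjusted income: 760000 Ft + 107000 Ft + 18000 Ft + 234000 Ft = 1119000 Ft
  Exemption: 108000 Ft − 20% × (1119000 Ft − 668000 Ft) = 108000 Ft − 90200 Ft = 17800 Ft
  Base: 1119000 Ft − 17800 Ft = 1101200 Ft
  1101200 Ft × 17% = 187204 Ft

General income tax:
  155000 Ft × 6% = 9300 Ft
  205000 Ft × 20% = 41000 Ft
  205000 Ft × 34% = 69700 Ft
  195000 Ft × 47% = 91650 Ft
  → 211650 Ft
  Less jobs credit 59000 Ft → 152650 Ft

187204 Ft > 152650 Ft, so the parallel minimum levy is the binding amount.

187204 Ft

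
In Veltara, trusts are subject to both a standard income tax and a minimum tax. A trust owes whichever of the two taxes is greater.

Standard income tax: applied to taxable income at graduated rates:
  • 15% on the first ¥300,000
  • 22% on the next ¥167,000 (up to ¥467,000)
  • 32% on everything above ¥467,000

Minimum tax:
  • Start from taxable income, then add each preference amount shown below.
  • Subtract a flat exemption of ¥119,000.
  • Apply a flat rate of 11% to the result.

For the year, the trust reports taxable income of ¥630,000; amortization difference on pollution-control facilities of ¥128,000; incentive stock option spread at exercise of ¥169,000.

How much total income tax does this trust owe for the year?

¥133,900

Minimum tax:
  Adjusted income: ¥630,000 + ¥128,000 + ¥169,000 = ¥927,000
  Less exemption ¥119,000 → base ¥808,000
  ¥808,000 × 11% = ¥88,880

Standard income tax:
  ¥300,000 × 15% = ¥45,000
  ¥167,000 × 22% = ¥36,740
  ¥163,000 × 32% = ¥52,160
  → ¥133,900

¥133,900 > ¥88,880, so the standard income tax governs.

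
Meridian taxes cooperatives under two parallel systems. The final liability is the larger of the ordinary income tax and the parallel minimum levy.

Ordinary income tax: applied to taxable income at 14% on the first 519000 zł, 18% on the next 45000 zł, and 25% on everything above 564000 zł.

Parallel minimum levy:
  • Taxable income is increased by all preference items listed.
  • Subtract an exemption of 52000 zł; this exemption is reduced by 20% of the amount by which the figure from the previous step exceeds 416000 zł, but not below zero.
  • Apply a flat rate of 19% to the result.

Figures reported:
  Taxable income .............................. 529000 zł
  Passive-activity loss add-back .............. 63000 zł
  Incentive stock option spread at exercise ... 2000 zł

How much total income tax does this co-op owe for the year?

Parallel minimum levy:
  Adjusted income: 529000 zł + 63000 zł + 2000 zł = 594000 zł
  Exemption: 52000 zł − 20% × (594000 zł − 416000 zł) = 52000 zł − 35600 zł = 16400 zł
  Base: 594000 zł − 16400 zł = 577600 zł
  577600 zł × 19% = 109744 zł

Ordinary income tax:
  519000 zł × 14% = 72660 zł
  10000 zł × 18% = 1800 zł
  → 74460 zł

109744 zł > 74460 zł, so the parallel minimum levy is the binding amount.

109744 zł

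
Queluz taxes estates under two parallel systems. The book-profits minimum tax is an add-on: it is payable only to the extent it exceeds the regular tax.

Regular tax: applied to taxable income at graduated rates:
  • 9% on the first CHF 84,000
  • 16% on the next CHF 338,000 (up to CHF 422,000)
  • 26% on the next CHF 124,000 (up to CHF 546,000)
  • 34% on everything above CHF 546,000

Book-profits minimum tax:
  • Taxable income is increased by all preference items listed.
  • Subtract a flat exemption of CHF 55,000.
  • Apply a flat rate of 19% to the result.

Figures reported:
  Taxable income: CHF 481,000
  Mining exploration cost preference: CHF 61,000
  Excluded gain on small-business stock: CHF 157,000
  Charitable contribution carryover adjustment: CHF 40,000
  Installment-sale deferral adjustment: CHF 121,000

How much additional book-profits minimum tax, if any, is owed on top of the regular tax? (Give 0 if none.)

CHF 75,970

Regular tax:
  CHF 84,000 × 9% = CHF 7,560
  CHF 338,000 × 16% = CHF 54,080
  CHF 59,000 × 26% = CHF 15,340
  → CHF 76,980

Book-profits minimum tax:
  Adjusted income: CHF 481,000 + CHF 61,000 + CHF 157,000 + CHF 40,000 + CHF 121,000 = CHF 860,000
  Less exemption CHF 55,000 → base CHF 805,000
  CHF 805,000 × 19% = CHF 152,950

Excess of book-profits minimum tax over regular tax: CHF 152,950 − CHF 76,980 = CHF 75,970.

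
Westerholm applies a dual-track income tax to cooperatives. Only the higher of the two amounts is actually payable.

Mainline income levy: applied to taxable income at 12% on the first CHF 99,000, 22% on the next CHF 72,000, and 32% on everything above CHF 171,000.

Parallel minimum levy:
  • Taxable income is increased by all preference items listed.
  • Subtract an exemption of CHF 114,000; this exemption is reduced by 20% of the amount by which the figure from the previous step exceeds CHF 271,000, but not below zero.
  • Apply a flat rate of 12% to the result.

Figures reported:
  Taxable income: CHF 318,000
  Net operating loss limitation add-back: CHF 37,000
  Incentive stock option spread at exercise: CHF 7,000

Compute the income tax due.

CHF 74,760

Mainline income levy:
  CHF 99,000 × 12% = CHF 11,880
  CHF 72,000 × 22% = CHF 15,840
  CHF 147,000 × 32% = CHF 47,040
  → CHF 74,760

Parallel minimum levy:
  Adjusted income: CHF 318,000 + CHF 37,000 + CHF 7,000 = CHF 362,000
  Exemption: CHF 114,000 − 20% × (CHF 362,000 − CHF 271,000) = CHF 114,000 − CHF 18,200 = CHF 95,800
  Base: CHF 362,000 − CHF 95,800 = CHF 266,200
  CHF 266,200 × 12% = CHF 31,944

CHF 74,760 > CHF 31,944, so the mainline income levy governs.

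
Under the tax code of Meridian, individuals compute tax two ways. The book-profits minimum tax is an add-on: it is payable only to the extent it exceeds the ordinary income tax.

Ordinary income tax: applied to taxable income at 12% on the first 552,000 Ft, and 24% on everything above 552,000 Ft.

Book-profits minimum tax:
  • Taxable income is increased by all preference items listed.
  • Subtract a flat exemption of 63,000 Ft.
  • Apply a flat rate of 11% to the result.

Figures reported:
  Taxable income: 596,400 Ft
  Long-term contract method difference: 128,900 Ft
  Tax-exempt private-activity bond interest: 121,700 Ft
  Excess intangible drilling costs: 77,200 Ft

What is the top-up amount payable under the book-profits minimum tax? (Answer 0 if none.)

Book-profits minimum tax:
  Adjusted income: 596,400 Ft + 128,900 Ft + 121,700 Ft + 77,200 Ft = 924,200 Ft
  Less exemption 63,000 Ft → base 861,200 Ft
  861,200 Ft × 11% = 94,732 Ft

Ordinary income tax:
  552,000 Ft × 12% = 66,240 Ft
  44,400 Ft × 24% = 10,656 Ft
  → 76,896 Ft

Excess of book-profits minimum tax over ordinary income tax: 94,732 Ft − 76,896 Ft = 17,836 Ft.

17,836 Ft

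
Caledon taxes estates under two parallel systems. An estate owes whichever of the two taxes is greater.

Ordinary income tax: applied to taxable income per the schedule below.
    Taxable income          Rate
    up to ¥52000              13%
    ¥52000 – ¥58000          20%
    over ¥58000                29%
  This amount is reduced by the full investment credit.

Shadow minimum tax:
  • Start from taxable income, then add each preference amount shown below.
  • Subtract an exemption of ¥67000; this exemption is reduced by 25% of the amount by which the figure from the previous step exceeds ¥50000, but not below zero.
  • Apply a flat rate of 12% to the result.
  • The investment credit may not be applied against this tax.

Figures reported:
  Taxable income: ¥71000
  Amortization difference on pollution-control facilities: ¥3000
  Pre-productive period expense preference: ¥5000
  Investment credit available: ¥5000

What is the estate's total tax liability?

¥6730

Shadow minimum tax:
  Adjusted income: ¥71000 + ¥3000 + ¥5000 = ¥79000
  Exemption: ¥67000 − 25% × (¥79000 − ¥50000) = ¥67000 − ¥7250 = ¥59750
  Base: ¥79000 − ¥59750 = ¥19250
  ¥19250 × 12% = ¥2310

Ordinary income tax:
  ¥52000 × 13% = ¥6760
  ¥6000 × 20% = ¥1200
  ¥13000 × 29% = ¥3770
  → ¥11730
  Less investment credit ¥5000 → ¥6730

¥6730 > ¥2310, so the ordinary income tax governs.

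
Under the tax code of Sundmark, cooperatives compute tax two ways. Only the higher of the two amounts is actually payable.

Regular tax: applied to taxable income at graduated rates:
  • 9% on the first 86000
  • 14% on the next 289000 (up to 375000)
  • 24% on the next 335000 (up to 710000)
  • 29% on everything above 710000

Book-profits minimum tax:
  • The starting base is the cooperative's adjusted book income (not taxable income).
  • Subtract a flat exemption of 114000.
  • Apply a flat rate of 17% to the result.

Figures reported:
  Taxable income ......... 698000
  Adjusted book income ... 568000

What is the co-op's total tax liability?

Regular tax:
  86000 × 9% = 7740
  289000 × 14% = 40460
  323000 × 24% = 77520
  → 125720

Book-profits minimum tax:
  Base (adjusted book income): 568000
  Less exemption 114000 → base 454000
  454000 × 17% = 77180

125720 > 77180, so the regular tax governs.

125720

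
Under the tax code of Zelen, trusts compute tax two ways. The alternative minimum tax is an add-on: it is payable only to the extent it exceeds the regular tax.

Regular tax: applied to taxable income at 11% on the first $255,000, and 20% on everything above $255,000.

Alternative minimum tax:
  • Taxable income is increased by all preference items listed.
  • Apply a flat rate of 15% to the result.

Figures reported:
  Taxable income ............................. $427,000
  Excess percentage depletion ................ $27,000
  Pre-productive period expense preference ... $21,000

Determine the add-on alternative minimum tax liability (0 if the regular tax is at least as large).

$8,800

Regular tax:
  $255,000 × 11% = $28,050
  $172,000 × 20% = $34,400
  → $62,450

Alternative minimum tax:
  Adjusted income: $427,000 + $27,000 + $21,000 = $475,000
  $475,000 × 15% = $71,250

Excess of alternative minimum tax over regular tax: $71,250 − $62,450 = $8,800.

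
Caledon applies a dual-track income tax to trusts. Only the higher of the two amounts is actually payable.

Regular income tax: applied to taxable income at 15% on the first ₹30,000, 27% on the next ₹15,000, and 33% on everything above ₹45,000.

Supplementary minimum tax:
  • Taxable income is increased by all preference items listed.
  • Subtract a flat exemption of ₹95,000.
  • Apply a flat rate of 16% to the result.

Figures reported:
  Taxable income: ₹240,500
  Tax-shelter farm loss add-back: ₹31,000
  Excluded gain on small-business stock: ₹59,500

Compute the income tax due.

Supplementary minimum tax:
  Adjusted income: ₹240,500 + ₹31,000 + ₹59,500 = ₹331,000
  Less exemption ₹95,000 → base ₹236,000
  ₹236,000 × 16% = ₹37,760

Regular income tax:
  ₹30,000 × 15% = ₹4,500
  ₹15,000 × 27% = ₹4,050
  ₹195,500 × 33% = ₹64,515
  → ₹73,065

₹73,065 > ₹37,760, so the regular income tax governs.

₹73,065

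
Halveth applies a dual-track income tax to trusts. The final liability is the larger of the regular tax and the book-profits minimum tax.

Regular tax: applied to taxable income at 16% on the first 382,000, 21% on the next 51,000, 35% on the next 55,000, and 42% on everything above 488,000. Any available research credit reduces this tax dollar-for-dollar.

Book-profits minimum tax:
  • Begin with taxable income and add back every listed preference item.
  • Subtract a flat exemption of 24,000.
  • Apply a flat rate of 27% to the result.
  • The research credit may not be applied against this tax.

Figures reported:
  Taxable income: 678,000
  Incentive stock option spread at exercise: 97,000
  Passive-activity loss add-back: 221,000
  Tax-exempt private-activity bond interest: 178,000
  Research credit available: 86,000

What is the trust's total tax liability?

Book-profits minimum tax:
  Adjusted income: 678,000 + 97,000 + 221,000 + 178,000 = 1,174,000
  Less exemption 24,000 → base 1,150,000
  1,150,000 × 27% = 310,500

Regular tax:
  382,000 × 16% = 61,120
  51,000 × 21% = 10,710
  55,000 × 35% = 19,250
  190,000 × 42% = 79,800
  → 170,880
  Less research credit 86,000 → 84,880

310,500 > 84,880, so the book-profits minimum tax is the binding amount.

310,500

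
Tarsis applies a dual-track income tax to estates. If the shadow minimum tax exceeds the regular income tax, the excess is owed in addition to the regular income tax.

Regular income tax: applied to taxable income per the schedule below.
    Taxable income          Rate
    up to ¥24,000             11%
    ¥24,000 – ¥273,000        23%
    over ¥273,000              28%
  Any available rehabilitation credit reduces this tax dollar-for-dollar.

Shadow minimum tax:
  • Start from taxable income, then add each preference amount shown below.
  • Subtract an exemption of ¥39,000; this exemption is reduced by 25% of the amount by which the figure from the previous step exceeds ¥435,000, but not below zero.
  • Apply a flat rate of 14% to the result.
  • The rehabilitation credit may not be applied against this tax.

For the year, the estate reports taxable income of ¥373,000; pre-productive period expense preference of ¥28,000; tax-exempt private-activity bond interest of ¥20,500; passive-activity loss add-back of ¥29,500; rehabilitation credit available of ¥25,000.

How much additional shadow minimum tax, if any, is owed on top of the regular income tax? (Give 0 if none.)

Regular income tax:
  ¥24,000 × 11% = ¥2,640
  ¥249,000 × 23% = ¥57,270
  ¥100,000 × 28% = ¥28,000
  → ¥87,910
  Less rehabilitation credit ¥25,000 → ¥62,910

Shadow minimum tax:
  Adjusted income: ¥373,000 + ¥28,000 + ¥20,500 + ¥29,500 = ¥451,000
  Exemption: ¥39,000 − 25% × (¥451,000 − ¥435,000) = ¥39,000 − ¥4,000 = ¥35,000
  Base: ¥451,000 − ¥35,000 = ¥416,000
  ¥416,000 × 14% = ¥58,240

¥58,240 ≤ ¥62,910, so no add-on is due.

¥0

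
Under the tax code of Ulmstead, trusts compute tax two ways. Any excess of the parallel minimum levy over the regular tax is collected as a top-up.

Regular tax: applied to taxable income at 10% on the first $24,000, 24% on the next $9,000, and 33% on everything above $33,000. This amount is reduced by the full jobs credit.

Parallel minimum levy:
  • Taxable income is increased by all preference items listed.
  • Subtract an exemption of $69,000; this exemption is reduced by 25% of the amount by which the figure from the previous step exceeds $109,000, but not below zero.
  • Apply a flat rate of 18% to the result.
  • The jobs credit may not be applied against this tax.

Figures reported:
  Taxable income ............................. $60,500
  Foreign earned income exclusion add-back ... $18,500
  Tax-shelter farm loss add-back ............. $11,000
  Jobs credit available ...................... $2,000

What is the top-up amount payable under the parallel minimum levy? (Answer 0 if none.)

Parallel minimum levy:
  Adjusted income: $60,500 + $18,500 + $11,000 = $90,000
  Exemption: $90,000 ≤ $109,000, so full $69,000 applies
  Base: $90,000 − $69,000 = $21,000
  $21,000 × 18% = $3,780

Regular tax:
  $24,000 × 10% = $2,400
  $9,000 × 24% = $2,160
  $27,500 × 33% = $9,075
  → $13,635
  Less jobs credit $2,000 → $11,635

$3,780 ≤ $11,635, so no add-on is due.

$0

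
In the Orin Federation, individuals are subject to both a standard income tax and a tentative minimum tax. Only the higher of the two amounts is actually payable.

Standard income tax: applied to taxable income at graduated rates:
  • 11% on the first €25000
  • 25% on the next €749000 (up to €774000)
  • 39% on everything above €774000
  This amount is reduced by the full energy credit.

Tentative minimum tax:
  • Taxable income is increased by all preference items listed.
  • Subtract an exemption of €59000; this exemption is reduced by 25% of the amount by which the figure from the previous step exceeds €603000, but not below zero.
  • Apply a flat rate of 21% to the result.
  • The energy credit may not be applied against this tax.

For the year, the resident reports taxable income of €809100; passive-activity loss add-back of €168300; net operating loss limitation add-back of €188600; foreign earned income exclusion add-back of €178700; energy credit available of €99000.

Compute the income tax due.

€282387

Tentative minimum tax:
  Adjusted income: €809100 + €168300 + €188600 + €178700 = €1344700
  Exemption: 25% × (€1344700 − €603000) = €185425 ≥ €59000, so the exemption is fully phased out
  Base: €1344700 − €0 = €1344700
  €1344700 × 21% = €282387

Standard income tax:
  €25000 × 11% = €2750
  €749000 × 25% = €187250
  €35100 × 39% = €13689
  → €203689
  Less energy credit €99000 → €104689

€282387 > €104689, so the tentative minimum tax is the binding amount.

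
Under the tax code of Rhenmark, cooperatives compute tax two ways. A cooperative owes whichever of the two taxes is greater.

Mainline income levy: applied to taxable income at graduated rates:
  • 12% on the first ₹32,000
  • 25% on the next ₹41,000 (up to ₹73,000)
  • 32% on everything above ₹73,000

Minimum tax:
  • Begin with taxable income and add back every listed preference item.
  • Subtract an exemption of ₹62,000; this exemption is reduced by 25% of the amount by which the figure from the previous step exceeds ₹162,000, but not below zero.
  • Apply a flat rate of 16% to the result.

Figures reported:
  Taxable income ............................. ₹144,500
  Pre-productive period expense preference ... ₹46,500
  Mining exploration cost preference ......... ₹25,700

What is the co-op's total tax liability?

₹36,970

Mainline income levy:
  ₹32,000 × 12% = ₹3,840
  ₹41,000 × 25% = ₹10,250
  ₹71,500 × 32% = ₹22,880
  → ₹36,970

Minimum tax:
  Adjusted income: ₹144,500 + ₹46,500 + ₹25,700 = ₹216,700
  Exemption: ₹62,000 − 25% × (₹216,700 − ₹162,000) = ₹62,000 − ₹13,675 = ₹48,325
  Base: ₹216,700 − ₹48,325 = ₹168,375
  ₹168,375 × 16% = ₹26,940

₹36,970 > ₹26,940, so the mainline income levy governs.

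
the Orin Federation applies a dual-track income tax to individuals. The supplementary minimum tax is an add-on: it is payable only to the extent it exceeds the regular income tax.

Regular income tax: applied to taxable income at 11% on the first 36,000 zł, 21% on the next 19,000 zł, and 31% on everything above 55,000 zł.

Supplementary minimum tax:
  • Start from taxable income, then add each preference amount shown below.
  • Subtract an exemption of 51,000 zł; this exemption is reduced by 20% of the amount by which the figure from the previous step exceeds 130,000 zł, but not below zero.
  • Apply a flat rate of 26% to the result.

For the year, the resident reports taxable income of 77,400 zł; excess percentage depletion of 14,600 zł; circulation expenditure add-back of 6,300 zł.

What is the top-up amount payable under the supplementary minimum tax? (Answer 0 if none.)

Regular income tax:
  36,000 zł × 11% = 3,960 zł
  19,000 zł × 21% = 3,990 zł
  22,400 zł × 31% = 6,944 zł
  → 14,894 zł

Supplementary minimum tax:
  Adjusted income: 77,400 zł + 14,600 zł + 6,300 zł = 98,300 zł
  Exemption: 98,300 zł ≤ 130,000 zł, so full 51,000 zł applies
  Base: 98,300 zł − 51,000 zł = 47,300 zł
  47,300 zł × 26% = 12,298 zł

12,298 zł ≤ 14,894 zł, so no add-on is due.

0 zł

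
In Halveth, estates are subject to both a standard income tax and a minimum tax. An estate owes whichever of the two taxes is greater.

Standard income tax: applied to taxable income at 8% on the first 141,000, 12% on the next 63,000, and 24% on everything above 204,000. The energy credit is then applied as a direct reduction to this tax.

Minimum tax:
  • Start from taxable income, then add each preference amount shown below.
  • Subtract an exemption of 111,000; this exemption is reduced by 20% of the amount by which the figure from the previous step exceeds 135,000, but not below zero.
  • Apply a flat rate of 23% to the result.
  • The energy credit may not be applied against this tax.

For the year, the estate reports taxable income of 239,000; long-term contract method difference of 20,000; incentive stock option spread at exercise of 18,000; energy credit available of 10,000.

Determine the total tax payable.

Minimum tax:
  Adjusted income: 239,000 + 20,000 + 18,000 = 277,000
  Exemption: 111,000 − 20% × (277,000 − 135,000) = 111,000 − 28,400 = 82,600
  Base: 277,000 − 82,600 = 194,400
  194,400 × 23% = 44,712

Standard income tax:
  141,000 × 8% = 11,280
  63,000 × 12% = 7,560
  35,000 × 24% = 8,400
  → 27,240
  Less energy credit 10,000 → 17,240

44,712 > 17,240, so the minimum tax is the binding amount.

44,712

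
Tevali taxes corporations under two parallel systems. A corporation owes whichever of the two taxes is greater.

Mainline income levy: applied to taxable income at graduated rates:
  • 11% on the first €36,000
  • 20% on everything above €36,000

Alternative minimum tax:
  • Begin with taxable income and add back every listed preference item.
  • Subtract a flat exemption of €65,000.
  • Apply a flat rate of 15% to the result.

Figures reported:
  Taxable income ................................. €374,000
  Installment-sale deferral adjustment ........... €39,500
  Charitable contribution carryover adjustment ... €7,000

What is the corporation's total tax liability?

Alternative minimum tax:
  Adjusted income: €374,000 + €39,500 + €7,000 = €420,500
  Less exemption €65,000 → base €355,500
  €355,500 × 15% = €53,325

Mainline income levy:
  €36,000 × 11% = €3,960
  €338,000 × 20% = €67,600
  → €71,560

€71,560 > €53,325, so the mainline income levy governs.

€71,560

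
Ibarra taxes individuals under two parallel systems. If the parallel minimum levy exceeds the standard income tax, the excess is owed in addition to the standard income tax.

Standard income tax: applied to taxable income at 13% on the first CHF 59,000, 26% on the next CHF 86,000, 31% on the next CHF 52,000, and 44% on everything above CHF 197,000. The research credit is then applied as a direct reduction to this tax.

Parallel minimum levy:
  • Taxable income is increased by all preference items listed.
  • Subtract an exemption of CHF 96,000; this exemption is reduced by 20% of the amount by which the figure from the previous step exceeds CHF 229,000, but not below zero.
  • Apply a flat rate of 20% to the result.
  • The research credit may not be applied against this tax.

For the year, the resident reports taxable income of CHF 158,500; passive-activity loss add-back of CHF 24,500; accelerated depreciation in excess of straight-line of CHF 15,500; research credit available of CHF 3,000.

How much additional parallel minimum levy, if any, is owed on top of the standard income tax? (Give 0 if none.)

CHF 0

Standard income tax:
  CHF 59,000 × 13% = CHF 7,670
  CHF 86,000 × 26% = CHF 22,360
  CHF 13,500 × 31% = CHF 4,185
  → CHF 34,215
  Less research credit CHF 3,000 → CHF 31,215

Parallel minimum levy:
  Adjusted income: CHF 158,500 + CHF 24,500 + CHF 15,500 = CHF 198,500
  Exemption: CHF 198,500 ≤ CHF 229,000, so full CHF 96,000 applies
  Base: CHF 198,500 − CHF 96,000 = CHF 102,500
  CHF 102,500 × 20% = CHF 20,500

CHF 20,500 ≤ CHF 31,215, so no add-on is due.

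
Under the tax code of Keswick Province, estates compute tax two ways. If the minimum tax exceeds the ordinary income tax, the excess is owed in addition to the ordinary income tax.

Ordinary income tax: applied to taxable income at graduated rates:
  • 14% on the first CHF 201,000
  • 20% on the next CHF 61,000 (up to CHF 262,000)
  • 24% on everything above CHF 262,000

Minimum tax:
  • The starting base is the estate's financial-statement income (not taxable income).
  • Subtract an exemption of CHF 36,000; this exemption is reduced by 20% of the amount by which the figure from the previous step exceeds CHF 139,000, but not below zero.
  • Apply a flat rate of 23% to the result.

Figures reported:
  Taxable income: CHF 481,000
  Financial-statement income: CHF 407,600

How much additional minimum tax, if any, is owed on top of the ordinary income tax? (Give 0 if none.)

CHF 848

Minimum tax:
  Base (financial-statement income): CHF 407,600
  Exemption: 20% × (CHF 407,600 − CHF 139,000) = CHF 53,720 ≥ CHF 36,000, so the exemption is fully phased out
  Base: CHF 407,600 − CHF 0 = CHF 407,600
  CHF 407,600 × 23% = CHF 93,748

Ordinary income tax:
  CHF 201,000 × 14% = CHF 28,140
  CHF 61,000 × 20% = CHF 12,200
  CHF 219,000 × 24% = CHF 52,560
  → CHF 92,900

Excess of minimum tax over ordinary income tax: CHF 93,748 − CHF 92,900 = CHF 848.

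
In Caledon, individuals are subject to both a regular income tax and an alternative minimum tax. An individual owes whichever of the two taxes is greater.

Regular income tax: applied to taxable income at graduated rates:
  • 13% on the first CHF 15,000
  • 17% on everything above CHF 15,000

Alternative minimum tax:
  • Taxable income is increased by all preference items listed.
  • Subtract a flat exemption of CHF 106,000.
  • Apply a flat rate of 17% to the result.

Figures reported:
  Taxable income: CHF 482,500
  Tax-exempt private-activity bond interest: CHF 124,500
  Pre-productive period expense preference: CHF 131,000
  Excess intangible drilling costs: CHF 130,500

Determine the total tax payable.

CHF 129,625

Regular income tax:
  CHF 15,000 × 13% = CHF 1,950
  CHF 467,500 × 17% = CHF 79,475
  → CHF 81,425

Alternative minimum tax:
  Adjusted income: CHF 482,500 + CHF 124,500 + CHF 131,000 + CHF 130,500 = CHF 868,500
  Less exemption CHF 106,000 → base CHF 762,500
  CHF 762,500 × 17% = CHF 129,625

CHF 129,625 > CHF 81,425, so the alternative minimum tax is the binding amount.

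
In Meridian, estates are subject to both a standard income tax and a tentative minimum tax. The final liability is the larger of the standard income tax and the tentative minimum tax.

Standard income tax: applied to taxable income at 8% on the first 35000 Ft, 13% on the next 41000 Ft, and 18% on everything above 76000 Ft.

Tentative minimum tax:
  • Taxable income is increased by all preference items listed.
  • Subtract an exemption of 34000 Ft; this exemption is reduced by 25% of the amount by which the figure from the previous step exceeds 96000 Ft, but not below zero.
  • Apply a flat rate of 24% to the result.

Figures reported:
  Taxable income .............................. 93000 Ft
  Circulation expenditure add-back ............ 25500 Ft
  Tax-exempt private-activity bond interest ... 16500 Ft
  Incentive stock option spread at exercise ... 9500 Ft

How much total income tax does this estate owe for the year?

29430 Ft

Standard income tax:
  35000 Ft × 8% = 2800 Ft
  41000 Ft × 13% = 5330 Ft
  17000 Ft × 18% = 3060 Ft
  → 11190 Ft

Tentative minimum tax:
  Adjusted income: 93000 Ft + 25500 Ft + 16500 Ft + 9500 Ft = 144500 Ft
  Exemption: 34000 Ft − 25% × (144500 Ft − 96000 Ft) = 34000 Ft − 12125 Ft = 21875 Ft
  Base: 144500 Ft − 21875 Ft = 122625 Ft
  122625 Ft × 24% = 29430 Ft

29430 Ft > 11190 Ft, so the tentative minimum tax is the binding amount.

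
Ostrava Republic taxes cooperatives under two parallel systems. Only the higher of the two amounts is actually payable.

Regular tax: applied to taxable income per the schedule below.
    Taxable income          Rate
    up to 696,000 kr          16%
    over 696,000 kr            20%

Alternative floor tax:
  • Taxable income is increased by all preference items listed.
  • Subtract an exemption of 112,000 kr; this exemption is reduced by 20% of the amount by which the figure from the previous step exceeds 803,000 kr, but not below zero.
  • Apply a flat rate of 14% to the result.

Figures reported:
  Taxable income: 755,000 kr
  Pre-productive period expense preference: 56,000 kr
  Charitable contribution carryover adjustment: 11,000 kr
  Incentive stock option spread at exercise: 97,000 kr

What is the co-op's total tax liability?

123,160 kr

Alternative floor tax:
  Adjusted income: 755,000 kr + 56,000 kr + 11,000 kr + 97,000 kr = 919,000 kr
  Exemption: 112,000 kr − 20% × (919,000 kr − 803,000 kr) = 112,000 kr − 23,200 kr = 88,800 kr
  Base: 919,000 kr − 88,800 kr = 830,200 kr
  830,200 kr × 14% = 116,228 kr

Regular tax:
  696,000 kr × 16% = 111,360 kr
  59,000 kr × 20% = 11,800 kr
  → 123,160 kr

123,160 kr > 116,228 kr, so the regular tax governs.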